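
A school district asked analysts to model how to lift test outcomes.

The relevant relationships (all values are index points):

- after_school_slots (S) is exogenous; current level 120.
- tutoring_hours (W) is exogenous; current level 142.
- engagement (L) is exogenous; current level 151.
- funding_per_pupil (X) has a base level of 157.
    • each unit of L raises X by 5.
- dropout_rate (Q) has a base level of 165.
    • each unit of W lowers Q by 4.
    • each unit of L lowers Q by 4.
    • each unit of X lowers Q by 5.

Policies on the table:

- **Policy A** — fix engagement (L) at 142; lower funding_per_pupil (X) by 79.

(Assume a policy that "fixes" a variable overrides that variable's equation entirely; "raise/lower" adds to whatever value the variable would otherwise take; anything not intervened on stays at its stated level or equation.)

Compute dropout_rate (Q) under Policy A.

Policy A (L := 142, X − 79):
  W = 142
  L = 142
  X = 157 + 5·142 (−79 from intervention) = 788
  Q = 165 − 4·142 − 4·142 − 5·788 = -4911

-4911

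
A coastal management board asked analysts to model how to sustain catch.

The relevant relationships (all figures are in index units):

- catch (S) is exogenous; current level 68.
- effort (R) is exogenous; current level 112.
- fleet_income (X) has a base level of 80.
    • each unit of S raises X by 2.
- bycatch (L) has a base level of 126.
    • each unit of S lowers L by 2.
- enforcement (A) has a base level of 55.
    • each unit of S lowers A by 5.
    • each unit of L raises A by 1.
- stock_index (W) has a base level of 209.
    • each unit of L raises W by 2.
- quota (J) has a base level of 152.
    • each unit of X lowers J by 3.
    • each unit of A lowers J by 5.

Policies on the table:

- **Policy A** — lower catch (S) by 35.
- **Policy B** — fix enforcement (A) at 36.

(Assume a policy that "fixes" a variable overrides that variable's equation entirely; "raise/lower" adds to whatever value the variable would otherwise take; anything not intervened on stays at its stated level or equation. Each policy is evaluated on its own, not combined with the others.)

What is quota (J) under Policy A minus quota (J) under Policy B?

640

Policy A (S − 35):
  S = 68 − 35 = 33
  X = 80 + 2·33 = 146
  L = 126 − 2·33 = 60
  A = 55 − 5·33 + 60 = -50
  J = 152 − 3·146 − 5·(-50) = -36
Policy B (A := 36):
  S = 68
  X = 80 + 2·68 = 216
  L = 126 − 2·68 = -10
  A = 36
  J = 152 − 3·216 − 5·36 = -676
J: -36 − (-676) = 640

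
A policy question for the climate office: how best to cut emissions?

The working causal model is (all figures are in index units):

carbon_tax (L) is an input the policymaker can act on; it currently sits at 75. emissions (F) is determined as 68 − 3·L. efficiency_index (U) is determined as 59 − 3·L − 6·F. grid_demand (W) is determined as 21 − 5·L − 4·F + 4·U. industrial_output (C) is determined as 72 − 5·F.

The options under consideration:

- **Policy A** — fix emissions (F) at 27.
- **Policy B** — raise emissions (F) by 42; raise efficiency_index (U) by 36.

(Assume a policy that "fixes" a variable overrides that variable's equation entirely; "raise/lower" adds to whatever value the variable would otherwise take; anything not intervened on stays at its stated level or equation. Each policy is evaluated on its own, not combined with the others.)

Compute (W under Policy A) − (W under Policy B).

Policy A (F := 27):
  L = 75
  F = 27
  U = 59 − 3·75 − 6·27 = -328
  W = 21 − 5·75 − 4·27 + 4·(-328) = -1774
Policy B (F + 42, U + 36):
  L = 75
  F = 68 − 3·75 (+42 from intervention) = -115
  U = 59 − 3·75 − 6·(-115) (+36 from intervention) = 560
  W = 21 − 5·75 − 4·(-115) + 4·560 = 2346
W: -1774 − 2346 = -4120

-4120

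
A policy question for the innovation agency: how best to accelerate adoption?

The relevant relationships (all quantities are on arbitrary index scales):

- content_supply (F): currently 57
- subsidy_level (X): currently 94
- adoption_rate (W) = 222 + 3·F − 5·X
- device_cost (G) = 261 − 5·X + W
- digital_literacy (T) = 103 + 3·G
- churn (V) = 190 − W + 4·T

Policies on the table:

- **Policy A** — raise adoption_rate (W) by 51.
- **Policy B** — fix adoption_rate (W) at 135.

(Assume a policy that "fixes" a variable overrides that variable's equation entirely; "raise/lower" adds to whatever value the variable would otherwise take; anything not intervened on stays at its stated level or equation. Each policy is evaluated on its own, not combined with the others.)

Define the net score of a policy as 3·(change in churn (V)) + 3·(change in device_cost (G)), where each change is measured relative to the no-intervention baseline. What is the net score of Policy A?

1836

Baseline:
  F = 57
  X = 94
  W = 222 + 3·57 − 5·94 = -77
  G = 261 − 5·94 + (-77) = -286
  T = 103 + 3·(-286) = -755
  V = 190 − (-77) + 4·(-755) = -2753
Policy A (W + 51):
  F = 57
  X = 94
  W = 222 + 3·57 − 5·94 (+51 from intervention) = -26
  G = 261 − 5·94 + (-26) = -235
  T = 103 + 3·(-235) = -602
  V = 190 − (-26) + 4·(-602) = -2192
ΔV = -2192 − (-2753) = 561; ΔG = -235 − (-286) = 51
Score = 3·561 + 3·51 = 1836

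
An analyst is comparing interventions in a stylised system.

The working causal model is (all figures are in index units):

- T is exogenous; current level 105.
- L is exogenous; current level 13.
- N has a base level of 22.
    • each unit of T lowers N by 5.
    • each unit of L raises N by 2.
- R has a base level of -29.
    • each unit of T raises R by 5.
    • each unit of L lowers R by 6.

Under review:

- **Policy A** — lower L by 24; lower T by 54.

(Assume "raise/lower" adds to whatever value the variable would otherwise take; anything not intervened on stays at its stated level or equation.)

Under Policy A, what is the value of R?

292

Policy A (L − 24, T − 54):
  T = 105 − 54 = 51
  L = 13 − 24 = -11
  R = -29 + 5·51 − 6·(-11) = 292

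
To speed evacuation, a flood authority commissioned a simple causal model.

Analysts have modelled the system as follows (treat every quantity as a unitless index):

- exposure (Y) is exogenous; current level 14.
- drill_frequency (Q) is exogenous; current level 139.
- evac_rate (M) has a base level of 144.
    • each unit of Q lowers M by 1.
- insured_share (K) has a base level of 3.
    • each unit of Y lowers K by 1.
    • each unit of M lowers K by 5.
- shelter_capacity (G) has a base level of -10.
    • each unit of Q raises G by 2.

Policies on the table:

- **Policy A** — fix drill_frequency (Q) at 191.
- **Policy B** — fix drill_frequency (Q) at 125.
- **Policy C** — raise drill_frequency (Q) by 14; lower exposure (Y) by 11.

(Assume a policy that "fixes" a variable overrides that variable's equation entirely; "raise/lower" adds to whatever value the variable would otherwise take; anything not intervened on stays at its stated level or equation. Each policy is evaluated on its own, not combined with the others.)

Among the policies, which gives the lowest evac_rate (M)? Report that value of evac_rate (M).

-47

Policy A (Q := 191):
  Q = 191
  M = 144 − 191 = -47
Policy B (Q := 125):
  Q = 125
  M = 144 − 125 = 19
Policy C (Q + 14, Y − 11):
  Q = 139 + 14 = 153
  M = 144 − 153 = -9
Comparing — Policy A: M=-47, Policy B: M=19, Policy C: M=-9. Lowest is -47 (Policy A).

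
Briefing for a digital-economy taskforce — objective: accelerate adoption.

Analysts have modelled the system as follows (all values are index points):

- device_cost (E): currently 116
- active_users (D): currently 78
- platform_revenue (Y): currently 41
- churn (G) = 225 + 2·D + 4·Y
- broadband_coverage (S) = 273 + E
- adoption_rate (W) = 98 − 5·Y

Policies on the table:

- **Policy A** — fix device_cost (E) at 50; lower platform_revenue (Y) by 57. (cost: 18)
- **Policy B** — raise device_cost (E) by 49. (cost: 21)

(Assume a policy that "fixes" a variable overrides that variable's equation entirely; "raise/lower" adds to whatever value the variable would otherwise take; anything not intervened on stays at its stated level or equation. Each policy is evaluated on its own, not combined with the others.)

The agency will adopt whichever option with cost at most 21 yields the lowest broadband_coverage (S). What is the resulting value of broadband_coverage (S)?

Policy A (E := 50, Y − 57):
  E = 50
  S = 273 + 50 = 323
Policy B (E + 49):
  E = 116 + 49 = 165
  S = 273 + 165 = 438
Comparing — Policy A: S=323, Policy B: S=438. Lowest is 323 (Policy A).

323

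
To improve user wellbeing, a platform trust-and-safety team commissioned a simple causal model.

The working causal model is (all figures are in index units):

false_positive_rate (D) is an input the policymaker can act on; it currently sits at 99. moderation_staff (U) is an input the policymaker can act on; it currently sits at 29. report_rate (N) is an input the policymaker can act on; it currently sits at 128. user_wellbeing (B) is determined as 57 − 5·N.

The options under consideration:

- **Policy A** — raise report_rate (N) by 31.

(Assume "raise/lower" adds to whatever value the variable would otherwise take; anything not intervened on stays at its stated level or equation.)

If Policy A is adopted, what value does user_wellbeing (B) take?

Policy A (N + 31):
  N = 128 + 31 = 159
  B = 57 − 5·159 = -738

-738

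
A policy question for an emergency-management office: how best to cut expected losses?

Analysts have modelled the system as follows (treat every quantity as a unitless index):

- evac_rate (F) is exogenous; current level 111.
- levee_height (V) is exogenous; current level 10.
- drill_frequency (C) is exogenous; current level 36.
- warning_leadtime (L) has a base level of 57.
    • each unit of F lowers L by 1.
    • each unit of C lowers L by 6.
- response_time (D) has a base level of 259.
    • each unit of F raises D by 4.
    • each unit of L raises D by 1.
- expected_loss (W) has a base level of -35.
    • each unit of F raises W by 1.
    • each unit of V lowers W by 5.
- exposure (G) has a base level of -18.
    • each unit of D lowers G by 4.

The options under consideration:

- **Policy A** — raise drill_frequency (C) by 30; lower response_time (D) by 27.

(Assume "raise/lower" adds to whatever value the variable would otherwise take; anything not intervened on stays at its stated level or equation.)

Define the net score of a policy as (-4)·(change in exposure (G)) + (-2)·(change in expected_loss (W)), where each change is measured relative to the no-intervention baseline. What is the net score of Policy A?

-3312

Baseline:
  F = 111
  V = 10
  C = 36
  L = 57 − 111 − 6·36 = -270
  D = 259 + 4·111 + (-270) = 433
  W = -35 + 111 − 5·10 = 26
  G = -18 − 4·433 = -1750
Policy A (C + 30, D − 27):
  F = 111
  V = 10
  C = 36 + 30 = 66
  L = 57 − 111 − 6·66 = -450
  D = 259 + 4·111 + (-450) (−27 from intervention) = 226
  W = -35 + 111 − 5·10 = 26
  G = -18 − 4·226 = -922
ΔG = -922 − (-1750) = 828; ΔW = 26 − 26 = 0
Score = (-4)·828 + (-2)·0 = -3312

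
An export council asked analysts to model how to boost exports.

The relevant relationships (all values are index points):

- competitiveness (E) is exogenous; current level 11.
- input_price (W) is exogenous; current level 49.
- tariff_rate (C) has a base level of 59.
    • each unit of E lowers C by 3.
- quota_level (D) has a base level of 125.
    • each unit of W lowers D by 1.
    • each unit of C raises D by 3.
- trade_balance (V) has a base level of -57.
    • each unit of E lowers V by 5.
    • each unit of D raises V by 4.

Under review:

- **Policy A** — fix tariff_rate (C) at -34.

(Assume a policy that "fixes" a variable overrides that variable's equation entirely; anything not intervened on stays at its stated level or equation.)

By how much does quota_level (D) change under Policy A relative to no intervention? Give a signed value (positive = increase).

Baseline:
  E = 11
  W = 49
  C = 59 − 3·11 = 26
  D = 125 − 49 + 3·26 = 154
Policy A (C := -34):
  E = 11
  W = 49
  C = -34
  D = 125 − 49 + 3·(-34) = -26
Change in D: -26 − 154 = -180

-180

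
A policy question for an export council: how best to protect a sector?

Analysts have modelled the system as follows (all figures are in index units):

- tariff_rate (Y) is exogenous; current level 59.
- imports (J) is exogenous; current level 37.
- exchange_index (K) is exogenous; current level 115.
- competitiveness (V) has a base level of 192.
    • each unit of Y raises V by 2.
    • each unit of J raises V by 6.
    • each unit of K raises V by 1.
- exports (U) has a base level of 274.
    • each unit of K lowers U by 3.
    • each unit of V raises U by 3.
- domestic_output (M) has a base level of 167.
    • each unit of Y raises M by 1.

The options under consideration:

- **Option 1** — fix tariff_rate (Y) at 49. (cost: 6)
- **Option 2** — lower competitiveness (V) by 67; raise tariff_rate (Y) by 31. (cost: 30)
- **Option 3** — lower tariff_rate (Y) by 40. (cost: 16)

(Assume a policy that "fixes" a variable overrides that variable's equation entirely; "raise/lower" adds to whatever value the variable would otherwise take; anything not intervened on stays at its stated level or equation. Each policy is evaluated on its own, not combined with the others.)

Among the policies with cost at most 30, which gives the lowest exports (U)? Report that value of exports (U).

1630

Option 1 (Y := 49):
  Y = 49
  J = 37
  K = 115
  V = 192 + 2·49 + 6·37 + 115 = 627
  U = 274 − 3·115 + 3·627 = 1810
Option 2 (V − 67, Y + 31):
  Y = 59 + 31 = 90
  J = 37
  K = 115
  V = 192 + 2·90 + 6·37 + 115 (−67 from intervention) = 642
  U = 274 − 3·115 + 3·642 = 1855
Option 3 (Y − 40):
  Y = 59 − 40 = 19
  J = 37
  K = 115
  V = 192 + 2·19 + 6·37 + 115 = 567
  U = 274 − 3·115 + 3·567 = 1630
Comparing — Option 1: U=1810, Option 2: U=1855, Option 3: U=1630. Lowest is 1630 (Option 3).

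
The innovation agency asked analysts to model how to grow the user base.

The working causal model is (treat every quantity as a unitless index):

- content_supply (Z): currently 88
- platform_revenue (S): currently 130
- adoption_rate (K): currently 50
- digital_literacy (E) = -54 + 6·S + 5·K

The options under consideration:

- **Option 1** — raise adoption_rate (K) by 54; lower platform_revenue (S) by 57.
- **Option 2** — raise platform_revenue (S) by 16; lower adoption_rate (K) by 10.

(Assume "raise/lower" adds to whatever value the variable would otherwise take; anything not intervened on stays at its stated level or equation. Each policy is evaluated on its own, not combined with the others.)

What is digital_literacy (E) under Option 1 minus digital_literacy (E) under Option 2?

Option 1 (K + 54, S − 57):
  S = 130 − 57 = 73
  K = 50 + 54 = 104
  E = -54 + 6·73 + 5·104 = 904
Option 2 (S + 16, K − 10):
  S = 130 + 16 = 146
  K = 50 − 10 = 40
  E = -54 + 6·146 + 5·40 = 1022
E: 904 − 1022 = -118

-118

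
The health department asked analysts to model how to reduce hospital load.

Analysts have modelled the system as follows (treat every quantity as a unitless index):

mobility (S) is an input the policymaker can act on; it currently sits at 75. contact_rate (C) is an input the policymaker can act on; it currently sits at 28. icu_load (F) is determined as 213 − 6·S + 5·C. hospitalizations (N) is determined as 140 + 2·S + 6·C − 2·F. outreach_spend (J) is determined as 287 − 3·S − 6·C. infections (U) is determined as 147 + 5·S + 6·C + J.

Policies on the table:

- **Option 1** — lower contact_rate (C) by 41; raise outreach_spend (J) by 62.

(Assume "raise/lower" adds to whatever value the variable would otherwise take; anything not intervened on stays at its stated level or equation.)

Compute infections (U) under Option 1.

646

Option 1 (C − 41, J + 62):
  S = 75
  C = 28 − 41 = -13
  J = 287 − 3·75 − 6·(-13) (+62 from intervention) = 202
  U = 147 + 5·75 + 6·(-13) + 202 = 646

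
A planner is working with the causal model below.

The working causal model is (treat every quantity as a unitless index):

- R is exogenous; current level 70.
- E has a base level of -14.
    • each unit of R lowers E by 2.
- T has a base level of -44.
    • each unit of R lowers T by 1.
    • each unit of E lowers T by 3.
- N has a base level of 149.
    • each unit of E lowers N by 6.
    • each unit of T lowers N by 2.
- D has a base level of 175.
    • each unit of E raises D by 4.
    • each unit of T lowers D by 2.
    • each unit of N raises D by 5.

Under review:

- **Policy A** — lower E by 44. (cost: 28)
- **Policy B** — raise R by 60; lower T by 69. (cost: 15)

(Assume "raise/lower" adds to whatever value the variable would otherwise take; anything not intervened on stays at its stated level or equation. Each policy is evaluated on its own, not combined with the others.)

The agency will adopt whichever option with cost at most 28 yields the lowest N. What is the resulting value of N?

Policy A (E − 44):
  R = 70
  E = -14 − 2·70 (−44 from intervention) = -198
  T = -44 − 70 − 3·(-198) = 480
  N = 149 − 6·(-198) − 2·480 = 377
Policy B (R + 60, T − 69):
  R = 70 + 60 = 130
  E = -14 − 2·130 = -274
  T = -44 − 130 − 3·(-274) (−69 from intervention) = 579
  N = 149 − 6·(-274) − 2·579 = 635
Comparing — Policy A: N=377, Policy B: N=635. Lowest is 377 (Policy A).

377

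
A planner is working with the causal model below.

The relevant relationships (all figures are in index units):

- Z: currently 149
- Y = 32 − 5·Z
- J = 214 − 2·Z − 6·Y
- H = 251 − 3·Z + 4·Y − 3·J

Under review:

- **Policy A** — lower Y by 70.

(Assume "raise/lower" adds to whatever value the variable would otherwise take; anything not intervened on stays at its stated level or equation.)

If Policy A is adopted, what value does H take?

-17170

Policy A (Y − 70):
  Z = 149
  Y = 32 − 5·149 (−70 from intervention) = -783
  J = 214 − 2·149 − 6·(-783) = 4614
  H = 251 − 3·149 + 4·(-783) − 3·4614 = -17170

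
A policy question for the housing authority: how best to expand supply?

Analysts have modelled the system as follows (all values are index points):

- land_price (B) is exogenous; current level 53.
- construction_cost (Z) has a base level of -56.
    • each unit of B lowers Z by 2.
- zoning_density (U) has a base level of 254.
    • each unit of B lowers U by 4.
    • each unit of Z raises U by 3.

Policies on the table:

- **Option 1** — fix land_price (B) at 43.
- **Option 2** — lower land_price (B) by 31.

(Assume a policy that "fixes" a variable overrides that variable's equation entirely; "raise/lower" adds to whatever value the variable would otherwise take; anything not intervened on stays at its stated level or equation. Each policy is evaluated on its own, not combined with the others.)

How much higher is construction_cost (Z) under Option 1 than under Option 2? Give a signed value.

Option 1 (B := 43):
  B = 43
  Z = -56 − 2·43 = -142
Option 2 (B − 31):
  B = 53 − 31 = 22
  Z = -56 − 2·22 = -100
Z: -142 − (-100) = -42

-42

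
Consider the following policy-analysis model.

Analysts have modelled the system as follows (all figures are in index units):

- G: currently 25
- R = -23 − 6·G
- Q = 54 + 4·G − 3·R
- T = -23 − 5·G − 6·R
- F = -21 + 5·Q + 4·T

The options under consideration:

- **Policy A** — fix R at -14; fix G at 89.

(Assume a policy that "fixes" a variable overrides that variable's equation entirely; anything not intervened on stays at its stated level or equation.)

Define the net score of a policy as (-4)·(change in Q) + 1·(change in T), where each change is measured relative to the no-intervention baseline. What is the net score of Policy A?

-390

Baseline:
  G = 25
  R = -23 − 6·25 = -173
  Q = 54 + 4·25 − 3·(-173) = 673
  T = -23 − 5·25 − 6·(-173) = 890
Policy A (R := -14, G := 89):
  G = 89
  R = -14
  Q = 54 + 4·89 − 3·(-14) = 452
  T = -23 − 5·89 − 6·(-14) = -384
ΔQ = 452 − 673 = -221; ΔT = -384 − 890 = -1274
Score = (-4)·(-221) + 1·(-1274) = -390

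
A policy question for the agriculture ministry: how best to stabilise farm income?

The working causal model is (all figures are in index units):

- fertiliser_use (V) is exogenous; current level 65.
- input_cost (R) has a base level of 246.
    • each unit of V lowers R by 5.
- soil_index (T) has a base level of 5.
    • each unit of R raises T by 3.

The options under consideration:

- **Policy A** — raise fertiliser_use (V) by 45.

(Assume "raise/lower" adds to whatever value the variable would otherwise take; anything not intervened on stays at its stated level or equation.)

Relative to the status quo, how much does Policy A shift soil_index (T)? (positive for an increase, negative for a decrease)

Baseline:
  V = 65
  R = 246 − 5·65 = -79
  T = 5 + 3·(-79) = -232
Policy A (V + 45):
  V = 65 + 45 = 110
  R = 246 − 5·110 = -304
  T = 5 + 3·(-304) = -907
Change in T: -907 − (-232) = -675

-675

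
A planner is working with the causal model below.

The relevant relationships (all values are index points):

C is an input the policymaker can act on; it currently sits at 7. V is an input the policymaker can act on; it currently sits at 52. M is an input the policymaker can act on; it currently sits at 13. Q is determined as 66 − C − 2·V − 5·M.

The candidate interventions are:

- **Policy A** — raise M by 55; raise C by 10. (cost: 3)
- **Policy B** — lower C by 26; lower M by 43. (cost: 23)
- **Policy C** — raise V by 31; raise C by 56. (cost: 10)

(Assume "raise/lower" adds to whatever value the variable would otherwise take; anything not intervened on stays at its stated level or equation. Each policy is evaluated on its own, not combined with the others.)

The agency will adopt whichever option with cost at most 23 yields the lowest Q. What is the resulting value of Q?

Policy A (M + 55, C + 10):
  C = 7 + 10 = 17
  V = 52
  M = 13 + 55 = 68
  Q = 66 − 17 − 2·52 − 5·68 = -395
Policy B (C − 26, M − 43):
  C = 7 − 26 = -19
  V = 52
  M = 13 − 43 = -30
  Q = 66 − (-19) − 2·52 − 5·(-30) = 131
Policy C (V + 31, C + 56):
  C = 7 + 56 = 63
  V = 52 + 31 = 83
  M = 13
  Q = 66 − 63 − 2·83 − 5·13 = -228
Comparing — Policy A: Q=-395, Policy B: Q=131, Policy C: Q=-228. Lowest is -395 (Policy A).

-395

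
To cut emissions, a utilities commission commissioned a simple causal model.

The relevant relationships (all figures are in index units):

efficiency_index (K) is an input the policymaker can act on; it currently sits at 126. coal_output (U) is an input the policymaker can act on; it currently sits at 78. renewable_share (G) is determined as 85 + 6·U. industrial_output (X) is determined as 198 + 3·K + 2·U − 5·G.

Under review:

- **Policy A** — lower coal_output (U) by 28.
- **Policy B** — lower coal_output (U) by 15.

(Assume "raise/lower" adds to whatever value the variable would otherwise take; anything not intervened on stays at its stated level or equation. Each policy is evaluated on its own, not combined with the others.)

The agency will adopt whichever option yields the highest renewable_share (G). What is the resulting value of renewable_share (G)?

Policy A (U − 28):
  U = 78 − 28 = 50
  G = 85 + 6·50 = 385
Policy B (U − 15):
  U = 78 − 15 = 63
  G = 85 + 6·63 = 463
Comparing — Policy A: G=385, Policy B: G=463. Highest is 463 (Policy B).

463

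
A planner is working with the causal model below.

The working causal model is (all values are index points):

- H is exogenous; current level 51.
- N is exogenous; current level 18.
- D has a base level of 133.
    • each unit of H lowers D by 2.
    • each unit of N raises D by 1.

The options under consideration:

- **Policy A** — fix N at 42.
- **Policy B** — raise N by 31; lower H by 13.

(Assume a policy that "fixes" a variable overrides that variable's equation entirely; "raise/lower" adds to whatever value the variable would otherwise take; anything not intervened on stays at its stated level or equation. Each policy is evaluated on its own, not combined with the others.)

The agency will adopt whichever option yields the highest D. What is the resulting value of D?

106

Policy A (N := 42):
  H = 51
  N = 42
  D = 133 − 2·51 + 42 = 73
Policy B (N + 31, H − 13):
  H = 51 − 13 = 38
  N = 18 + 31 = 49
  D = 133 − 2·38 + 49 = 106
Comparing — Policy A: D=73, Policy B: D=106. Highest is 106 (Policy B).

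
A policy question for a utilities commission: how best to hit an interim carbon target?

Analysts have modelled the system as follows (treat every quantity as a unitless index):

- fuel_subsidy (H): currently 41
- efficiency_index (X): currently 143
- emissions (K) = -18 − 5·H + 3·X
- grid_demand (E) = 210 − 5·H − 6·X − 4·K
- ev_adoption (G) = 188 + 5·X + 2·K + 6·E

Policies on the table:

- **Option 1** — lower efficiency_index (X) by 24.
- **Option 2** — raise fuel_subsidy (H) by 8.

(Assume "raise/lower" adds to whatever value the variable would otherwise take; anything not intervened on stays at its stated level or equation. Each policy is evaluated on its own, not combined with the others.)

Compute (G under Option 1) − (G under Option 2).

1688

Option 1 (X − 24):
  H = 41
  X = 143 − 24 = 119
  K = -18 − 5·41 + 3·119 = 134
  E = 210 − 5·41 − 6·119 − 4·134 = -1245
  G = 188 + 5·119 + 2·134 + 6·(-1245) = -6419
Option 2 (H + 8):
  H = 41 + 8 = 49
  X = 143
  K = -18 − 5·49 + 3·143 = 166
  E = 210 − 5·49 − 6·143 − 4·166 = -1557
  G = 188 + 5·143 + 2·166 + 6·(-1557) = -8107
G: -6419 − (-8107) = 1688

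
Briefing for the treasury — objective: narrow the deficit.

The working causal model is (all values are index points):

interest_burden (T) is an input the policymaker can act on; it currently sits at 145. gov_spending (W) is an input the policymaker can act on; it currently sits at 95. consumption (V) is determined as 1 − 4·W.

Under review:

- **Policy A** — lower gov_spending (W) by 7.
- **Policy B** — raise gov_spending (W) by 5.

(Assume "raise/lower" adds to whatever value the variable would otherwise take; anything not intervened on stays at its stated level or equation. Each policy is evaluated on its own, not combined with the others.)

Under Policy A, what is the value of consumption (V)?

Policy A (W − 7):
  W = 95 − 7 = 88
  V = 1 − 4·88 = -351

-351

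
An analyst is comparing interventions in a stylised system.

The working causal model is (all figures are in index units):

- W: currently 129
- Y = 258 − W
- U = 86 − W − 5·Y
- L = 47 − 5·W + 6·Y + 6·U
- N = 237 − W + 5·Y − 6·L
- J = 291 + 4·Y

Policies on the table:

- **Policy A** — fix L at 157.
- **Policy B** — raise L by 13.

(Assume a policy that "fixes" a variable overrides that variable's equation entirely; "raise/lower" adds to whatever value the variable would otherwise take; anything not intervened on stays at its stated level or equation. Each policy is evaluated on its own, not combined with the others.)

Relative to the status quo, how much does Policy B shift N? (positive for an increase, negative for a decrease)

-78

Baseline:
  W = 129
  Y = 258 − 129 = 129
  U = 86 − 129 − 5·129 = -688
  L = 47 − 5·129 + 6·129 + 6·(-688) = -3952
  N = 237 − 129 + 5·129 − 6·(-3952) = 24465
Policy B (L + 13):
  W = 129
  Y = 258 − 129 = 129
  U = 86 − 129 − 5·129 = -688
  L = 47 − 5·129 + 6·129 + 6·(-688) (+13 from intervention) = -3939
  N = 237 − 129 + 5·129 − 6·(-3939) = 24387
Change in N: 24387 − 24465 = -78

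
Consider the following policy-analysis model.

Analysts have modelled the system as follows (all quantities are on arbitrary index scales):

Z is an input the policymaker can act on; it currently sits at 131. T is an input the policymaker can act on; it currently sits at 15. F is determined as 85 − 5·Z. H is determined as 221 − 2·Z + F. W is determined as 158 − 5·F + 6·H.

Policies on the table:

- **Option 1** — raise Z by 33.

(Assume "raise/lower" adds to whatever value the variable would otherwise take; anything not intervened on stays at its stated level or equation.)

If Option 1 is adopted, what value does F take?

Option 1 (Z + 33):
  Z = 131 + 33 = 164
  F = 85 − 5·164 = -735

-735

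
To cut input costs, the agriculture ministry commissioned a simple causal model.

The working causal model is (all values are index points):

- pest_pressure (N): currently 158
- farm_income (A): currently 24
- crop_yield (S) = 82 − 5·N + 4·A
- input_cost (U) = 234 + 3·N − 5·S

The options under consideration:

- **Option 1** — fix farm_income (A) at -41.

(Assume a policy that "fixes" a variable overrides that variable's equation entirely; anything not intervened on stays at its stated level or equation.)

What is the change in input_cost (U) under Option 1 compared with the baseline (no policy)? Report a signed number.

1300

Baseline:
  N = 158
  A = 24
  S = 82 − 5·158 + 4·24 = -612
  U = 234 + 3·158 − 5·(-612) = 3768
Option 1 (A := -41):
  N = 158
  A = -41
  S = 82 − 5·158 + 4·(-41) = -872
  U = 234 + 3·158 − 5·(-872) = 5068
Change in U: 5068 − 3768 = 1300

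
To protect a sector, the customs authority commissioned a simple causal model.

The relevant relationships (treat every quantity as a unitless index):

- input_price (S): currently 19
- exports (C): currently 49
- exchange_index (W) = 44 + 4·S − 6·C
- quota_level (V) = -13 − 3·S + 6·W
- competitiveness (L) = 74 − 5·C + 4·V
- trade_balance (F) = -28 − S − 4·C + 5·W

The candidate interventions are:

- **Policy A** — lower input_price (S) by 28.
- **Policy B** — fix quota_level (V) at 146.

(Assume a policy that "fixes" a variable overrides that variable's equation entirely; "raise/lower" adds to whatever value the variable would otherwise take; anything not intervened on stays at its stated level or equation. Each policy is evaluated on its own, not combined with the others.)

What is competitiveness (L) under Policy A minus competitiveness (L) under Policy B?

Policy A (S − 28):
  S = 19 − 28 = -9
  C = 49
  W = 44 + 4·(-9) − 6·49 = -286
  V = -13 − 3·(-9) + 6·(-286) = -1702
  L = 74 − 5·49 + 4·(-1702) = -6979
Policy B (V := 146):
  S = 19
  C = 49
  W = 44 + 4·19 − 6·49 = -174
  V = 146
  L = 74 − 5·49 + 4·146 = 413
L: -6979 − 413 = -7392

-7392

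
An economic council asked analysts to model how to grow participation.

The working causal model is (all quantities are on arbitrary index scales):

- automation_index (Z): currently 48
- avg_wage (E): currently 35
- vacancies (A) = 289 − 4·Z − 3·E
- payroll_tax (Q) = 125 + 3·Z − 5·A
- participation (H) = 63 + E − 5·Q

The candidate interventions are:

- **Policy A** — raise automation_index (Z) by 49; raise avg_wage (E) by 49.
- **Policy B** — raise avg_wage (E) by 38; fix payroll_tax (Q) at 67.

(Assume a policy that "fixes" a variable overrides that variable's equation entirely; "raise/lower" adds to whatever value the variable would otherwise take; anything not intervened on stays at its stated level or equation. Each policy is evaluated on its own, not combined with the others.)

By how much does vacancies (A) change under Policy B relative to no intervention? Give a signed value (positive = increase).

-114

Baseline:
  Z = 48
  E = 35
  A = 289 − 4·48 − 3·35 = -8
Policy B (E + 38, Q := 67):
  Z = 48
  E = 35 + 38 = 73
  A = 289 − 4·48 − 3·73 = -122
Change in A: -122 − (-8) = -114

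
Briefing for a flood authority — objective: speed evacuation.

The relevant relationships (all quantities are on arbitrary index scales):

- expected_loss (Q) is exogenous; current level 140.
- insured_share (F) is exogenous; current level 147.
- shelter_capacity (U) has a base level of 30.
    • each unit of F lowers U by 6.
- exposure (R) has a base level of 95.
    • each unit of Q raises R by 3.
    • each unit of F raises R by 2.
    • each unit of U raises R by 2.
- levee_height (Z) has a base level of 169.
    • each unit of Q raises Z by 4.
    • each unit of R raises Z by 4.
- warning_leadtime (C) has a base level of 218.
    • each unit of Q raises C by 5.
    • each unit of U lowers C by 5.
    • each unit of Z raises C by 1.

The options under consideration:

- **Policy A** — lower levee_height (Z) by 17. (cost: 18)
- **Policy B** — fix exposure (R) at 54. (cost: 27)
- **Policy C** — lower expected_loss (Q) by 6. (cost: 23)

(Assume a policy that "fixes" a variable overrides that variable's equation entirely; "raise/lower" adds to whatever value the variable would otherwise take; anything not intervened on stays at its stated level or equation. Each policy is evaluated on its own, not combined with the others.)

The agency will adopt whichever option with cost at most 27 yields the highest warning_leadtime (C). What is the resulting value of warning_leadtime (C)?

6123

Policy A (Z − 17):
  Q = 140
  F = 147
  U = 30 − 6·147 = -852
  R = 95 + 3·140 + 2·147 + 2·(-852) = -895
  Z = 169 + 4·140 + 4·(-895) (−17 from intervention) = -2868
  C = 218 + 5·140 − 5·(-852) + (-2868) = 2310
Policy B (R := 54):
  Q = 140
  F = 147
  U = 30 − 6·147 = -852
  R = 54
  Z = 169 + 4·140 + 4·54 = 945
  C = 218 + 5·140 − 5·(-852) + 945 = 6123
Policy C (Q − 6):
  Q = 140 − 6 = 134
  F = 147
  U = 30 − 6·147 = -852
  R = 95 + 3·134 + 2·147 + 2·(-852) = -913
  Z = 169 + 4·134 + 4·(-913) = -2947
  C = 218 + 5·134 − 5·(-852) + (-2947) = 2201
Comparing — Policy A: C=2310, Policy B: C=6123, Policy C: C=2201. Highest is 6123 (Policy B).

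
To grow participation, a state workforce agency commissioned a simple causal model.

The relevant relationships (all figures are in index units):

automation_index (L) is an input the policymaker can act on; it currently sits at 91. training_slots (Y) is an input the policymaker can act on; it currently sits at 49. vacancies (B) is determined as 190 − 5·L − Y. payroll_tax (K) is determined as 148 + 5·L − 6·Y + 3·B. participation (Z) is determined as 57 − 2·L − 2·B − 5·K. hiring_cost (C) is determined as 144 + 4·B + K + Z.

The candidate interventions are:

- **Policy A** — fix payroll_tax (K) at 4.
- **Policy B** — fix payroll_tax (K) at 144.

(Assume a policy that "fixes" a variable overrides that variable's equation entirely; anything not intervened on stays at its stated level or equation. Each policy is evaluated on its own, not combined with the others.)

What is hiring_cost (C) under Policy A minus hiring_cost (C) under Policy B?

Policy A (K := 4):
  L = 91
  Y = 49
  B = 190 − 5·91 − 49 = -314
  K = 4
  Z = 57 − 2·91 − 2·(-314) − 5·4 = 483
  C = 144 + 4·(-314) + 4 + 483 = -625
Policy B (K := 144):
  L = 91
  Y = 49
  B = 190 − 5·91 − 49 = -314
  K = 144
  Z = 57 − 2·91 − 2·(-314) − 5·144 = -217
  C = 144 + 4·(-314) + 144 + (-217) = -1185
C: -625 − (-1185) = 560

560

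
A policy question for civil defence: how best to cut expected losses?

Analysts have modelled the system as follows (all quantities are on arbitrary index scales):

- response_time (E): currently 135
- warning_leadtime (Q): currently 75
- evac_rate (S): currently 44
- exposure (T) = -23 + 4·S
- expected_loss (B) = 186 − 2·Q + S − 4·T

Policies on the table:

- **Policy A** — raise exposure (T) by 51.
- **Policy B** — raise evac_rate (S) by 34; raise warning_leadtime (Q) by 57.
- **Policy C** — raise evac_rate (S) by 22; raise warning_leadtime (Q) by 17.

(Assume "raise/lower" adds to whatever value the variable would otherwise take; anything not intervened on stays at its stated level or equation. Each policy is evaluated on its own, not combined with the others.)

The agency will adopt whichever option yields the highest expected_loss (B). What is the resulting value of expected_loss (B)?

Policy A (T + 51):
  Q = 75
  S = 44
  T = -23 + 4·44 (+51 from intervention) = 204
  B = 186 − 2·75 + 44 − 4·204 = -736
Policy B (S + 34, Q + 57):
  Q = 75 + 57 = 132
  S = 44 + 34 = 78
  T = -23 + 4·78 = 289
  B = 186 − 2·132 + 78 − 4·289 = -1156
Policy C (S + 22, Q + 17):
  Q = 75 + 17 = 92
  S = 44 + 22 = 66
  T = -23 + 4·66 = 241
  B = 186 − 2·92 + 66 − 4·241 = -896
Comparing — Policy A: B=-736, Policy B: B=-1156, Policy C: B=-896. Highest is -736 (Policy A).

-736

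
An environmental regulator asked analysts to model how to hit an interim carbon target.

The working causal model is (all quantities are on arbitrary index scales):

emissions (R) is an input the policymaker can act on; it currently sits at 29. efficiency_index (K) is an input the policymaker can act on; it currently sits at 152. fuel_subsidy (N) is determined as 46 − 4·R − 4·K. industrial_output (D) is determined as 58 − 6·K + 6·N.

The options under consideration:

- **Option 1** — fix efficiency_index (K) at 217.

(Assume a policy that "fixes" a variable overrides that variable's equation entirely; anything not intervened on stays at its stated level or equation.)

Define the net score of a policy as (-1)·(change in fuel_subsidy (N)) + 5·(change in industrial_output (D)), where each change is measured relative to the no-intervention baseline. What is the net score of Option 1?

Baseline:
  R = 29
  K = 152
  N = 46 − 4·29 − 4·152 = -678
  D = 58 − 6·152 + 6·(-678) = -4922
Option 1 (K := 217):
  R = 29
  K = 217
  N = 46 − 4·29 − 4·217 = -938
  D = 58 − 6·217 + 6·(-938) = -6872
ΔN = -938 − (-678) = -260; ΔD = -6872 − (-4922) = -1950
Score = (-1)·(-260) + 5·(-1950) = -9490

-9490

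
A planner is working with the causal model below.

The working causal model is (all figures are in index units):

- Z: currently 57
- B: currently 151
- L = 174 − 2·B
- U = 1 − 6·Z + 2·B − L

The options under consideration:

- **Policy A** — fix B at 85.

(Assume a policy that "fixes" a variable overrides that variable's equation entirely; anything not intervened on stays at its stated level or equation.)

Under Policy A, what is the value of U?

Policy A (B := 85):
  Z = 57
  B = 85
  L = 174 − 2·85 = 4
  U = 1 − 6·57 + 2·85 − 4 = -175

-175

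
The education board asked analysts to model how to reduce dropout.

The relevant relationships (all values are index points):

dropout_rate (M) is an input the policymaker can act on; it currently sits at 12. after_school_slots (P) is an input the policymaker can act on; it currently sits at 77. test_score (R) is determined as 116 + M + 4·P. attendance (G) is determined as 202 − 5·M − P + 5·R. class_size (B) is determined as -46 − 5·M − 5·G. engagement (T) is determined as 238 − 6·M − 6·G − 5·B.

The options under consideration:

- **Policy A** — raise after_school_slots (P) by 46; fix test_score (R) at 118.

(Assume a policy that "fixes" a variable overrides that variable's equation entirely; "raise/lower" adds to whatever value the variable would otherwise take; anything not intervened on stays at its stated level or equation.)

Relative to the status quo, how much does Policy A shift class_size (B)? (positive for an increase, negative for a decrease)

Baseline:
  M = 12
  P = 77
  R = 116 + 12 + 4·77 = 436
  G = 202 − 5·12 − 77 + 5·436 = 2245
  B = -46 − 5·12 − 5·2245 = -11331
Policy A (P + 46, R := 118):
  M = 12
  P = 77 + 46 = 123
  R = 118
  G = 202 − 5·12 − 123 + 5·118 = 609
  B = -46 − 5·12 − 5·609 = -3151
Change in B: -3151 − (-11331) = 8180

8180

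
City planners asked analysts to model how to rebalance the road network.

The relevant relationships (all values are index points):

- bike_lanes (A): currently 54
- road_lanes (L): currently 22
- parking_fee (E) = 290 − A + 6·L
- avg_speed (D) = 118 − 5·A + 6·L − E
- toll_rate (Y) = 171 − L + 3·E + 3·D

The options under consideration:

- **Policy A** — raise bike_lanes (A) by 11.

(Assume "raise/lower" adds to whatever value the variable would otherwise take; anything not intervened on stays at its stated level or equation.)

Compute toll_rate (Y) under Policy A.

-76

Policy A (A + 11):
  A = 54 + 11 = 65
  L = 22
  E = 290 − 65 + 6·22 = 357
  D = 118 − 5·65 + 6·22 − 357 = -432
  Y = 171 − 22 + 3·357 + 3·(-432) = -76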